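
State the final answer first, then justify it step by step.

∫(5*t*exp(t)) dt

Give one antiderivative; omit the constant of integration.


The answer is 5*t*exp(t) - 5*exp(t).
Step 1. Integrate ∫(5*t*exp(t)) dt by parts with u = t, dv = (5*exp(t)) dt, so v = 5*exp(t): now 5*t*exp(t) + ∫(-5*exp(t)) dt.
Step 2. Evaluate the standard form: now 5*t*exp(t) - 5*exp(t).
Answer: 5*t*exp(t) - 5*exp(t).


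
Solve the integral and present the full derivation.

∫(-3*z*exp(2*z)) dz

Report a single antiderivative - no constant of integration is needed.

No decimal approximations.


Step 1. Integrate ∫(-3*z*exp(2*z)) dz by parts with u = z, dv = (-3*exp(2*z)) dz, so v = -3*exp(2*z)/2: now -3*z*exp(2*z)/2 + ∫(3*exp(2*z)/2) dz.
Step 2. Evaluate the standard form: now -3*z*exp(2*z)/2 + 3*exp(2*z)/4.
Answer: -3*z*exp(2*z)/2 + 3*exp(2*z)/4.


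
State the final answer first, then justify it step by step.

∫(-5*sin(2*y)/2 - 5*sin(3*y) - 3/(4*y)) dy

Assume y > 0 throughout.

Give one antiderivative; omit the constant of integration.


The answer is -3*log(y)/4 + 5*cos(2*y)/4 + 5*cos(3*y)/3.
Step 1. Rewrite: now ∫(-3/(4*y)) dy + ∫(-5*sin(2*y)/2) dy + ∫(-5*sin(3*y)) dy.
Step 2. Evaluate the standard form: now 5*cos(3*y)/3 + ∫(-3/(4*y)) dy + ∫(-5*sin(2*y)/2) dy.
Step 3. Evaluate the standard form: now 5*cos(2*y)/4 + 5*cos(3*y)/3 + ∫(-3/(4*y)) dy.
Step 4. Evaluate the standard form [assuming y > 0]: now -3*log(y)/4 + 5*cos(2*y)/4 + 5*cos(3*y)/3.
Answer: -3*log(y)/4 + 5*cos(2*y)/4 + 5*cos(3*y)/3.


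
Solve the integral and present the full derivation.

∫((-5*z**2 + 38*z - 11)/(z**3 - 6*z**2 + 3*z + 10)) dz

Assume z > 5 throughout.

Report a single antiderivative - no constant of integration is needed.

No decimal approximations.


Step 1. Decompose ∫((-5*z**2 + 38*z - 11)/(z**3 - 6*z**2 + 3*z + 10)) dz by partial fractions, (-5*z**2 + 38*z - 11)/(z**3 - 6*z**2 + 3*z + 10) = -3/(z + 1) - 5/(z - 2) + 3/(z - 5): now ∫(3/(z - 5)) dz + ∫(-5/(z - 2)) dz + ∫(-3/(z + 1)) dz.
Step 2. Evaluate the standard form [assuming z > 5]: now 3*log(z - 5) + ∫(-5/(z - 2)) dz + ∫(-3/(z + 1)) dz.
Step 3. Evaluate the standard form [assuming z > 2]: now 3*log(z - 5) - 5*log(z - 2) + ∫(-3/(z + 1)) dz.
Step 4. Evaluate the standard form [assuming z > -1]: now 3*log(z - 5) - 5*log(z - 2) - 3*log(z + 1).
Answer: 3*log(z - 5) - 5*log(z - 2) - 3*log(z + 1).


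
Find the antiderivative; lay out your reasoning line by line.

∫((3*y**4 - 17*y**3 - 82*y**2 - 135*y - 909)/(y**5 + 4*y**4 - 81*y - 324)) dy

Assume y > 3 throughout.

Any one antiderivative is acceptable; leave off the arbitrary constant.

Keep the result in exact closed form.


Step 1. Decompose ∫((3*y**4 - 17*y**3 - 82*y**2 - 135*y - 909)/(y**5 + 4*y**4 - 81*y - 324)) dy by partial fractions, (3*y**4 - 17*y**3 - 82*y**2 - 135*y - 909)/(y**5 + 4*y**4 - 81*y - 324) = -1/(y**2 + 9) + 1/(y + 4) + 5/(y + 3) - 3/(y - 3): now ∫(-3/(y - 3)) dy + ∫(5/(y + 3)) dy + ∫(1/(y + 4)) dy + ∫(-1/(y**2 + 9)) dy.
Step 2. Evaluate the standard form [assuming y > -3]: now 5*log(y + 3) + ∫(-3/(y - 3)) dy + ∫(1/(y + 4)) dy + ∫(-1/(y**2 + 9)) dy.
Step 3. Evaluate the standard form [assuming y > 3]: now -3*log(y - 3) + 5*log(y + 3) + ∫(1/(y + 4)) dy + ∫(-1/(y**2 + 9)) dy.
Step 4. Evaluate the standard form [assuming y > -4]: now -3*log(y - 3) + 5*log(y + 3) + log(y + 4) + ∫(-1/(y**2 + 9)) dy.
Step 5. Evaluate the standard form: now -3*log(y - 3) + 5*log(y + 3) + log(y + 4) - atan(y/3)/3.
Answer: -3*log(y - 3) + 5*log(y + 3) + log(y + 4) - atan(y/3)/3.


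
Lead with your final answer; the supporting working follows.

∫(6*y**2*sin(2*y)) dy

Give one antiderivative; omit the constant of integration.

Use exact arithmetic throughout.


The answer is -3*y**2*cos(2*y) + 3*y*sin(2*y) + 3*cos(2*y)/2.
Step 1. Integrate ∫(6*y**2*sin(2*y)) dy by parts with u = y**2, dv = (6*sin(2*y)) dy, so v = -3*cos(2*y): now -3*y**2*cos(2*y) + ∫(6*y*cos(2*y)) dy.
Step 2. Integrate ∫(6*y*cos(2*y)) dy by parts with u = y, dv = (6*cos(2*y)) dy, so v = 3*sin(2*y): now -3*y**2*cos(2*y) + 3*y*sin(2*y) + ∫(-3*sin(2*y)) dy.
Step 3. Evaluate the standard form: now -3*y**2*cos(2*y) + 3*y*sin(2*y) + 3*cos(2*y)/2.
Answer: -3*y**2*cos(2*y) + 3*y*sin(2*y) + 3*cos(2*y)/2.


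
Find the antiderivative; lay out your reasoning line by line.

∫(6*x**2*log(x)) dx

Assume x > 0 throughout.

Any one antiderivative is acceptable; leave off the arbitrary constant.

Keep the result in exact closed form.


Step 1. Integrate ∫(6*x**2*log(x)) dx by parts with u = log(x), dv = (6*x**2) dx, so v = 2*x**3 [assuming x > 0]: now 2*x**3*log(x) + ∫(-2*x**2) dx.
Step 2. Evaluate the standard form: now 2*x**3*log(x) - 2*x**3/3.
Answer: 2*x**3*log(x) - 2*x**3/3.


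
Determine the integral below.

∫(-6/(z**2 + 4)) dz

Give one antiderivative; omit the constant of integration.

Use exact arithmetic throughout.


Answer: -3*atan(z/2).


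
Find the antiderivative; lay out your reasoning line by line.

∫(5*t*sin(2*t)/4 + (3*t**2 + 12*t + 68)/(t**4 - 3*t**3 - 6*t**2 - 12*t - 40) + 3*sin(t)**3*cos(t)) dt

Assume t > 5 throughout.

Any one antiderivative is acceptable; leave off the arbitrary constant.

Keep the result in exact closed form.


Step 1. Rewrite: now ∫(5*t*sin(2*t)/4) dt + ∫((3*t**2 + 12*t + 68)/(t**4 - 3*t**3 - 6*t**2 - 12*t - 40)) dt + ∫(3*sin(t)**3*cos(t)) dt.
Step 2. Decompose ∫((3*t**2 + 12*t + 68)/(t**4 - 3*t**3 - 6*t**2 - 12*t - 40)) dt by partial fractions, (3*t**2 + 12*t + 68)/(t**4 - 3*t**3 - 6*t**2 - 12*t - 40) = -4/(t**2 + 4) - 1/(t + 2) + 1/(t - 5): now ∫(5*t*sin(2*t)/4) dt + ∫(3*sin(t)**3*cos(t)) dt + ∫(1/(t - 5)) dt + ∫(-1/(t + 2)) dt + ∫(-4/(t**2 + 4)) dt.
Step 3. Evaluate the standard form [assuming t > -2]: now -log(t + 2) + ∫(5*t*sin(2*t)/4) dt + ∫(3*sin(t)**3*cos(t)) dt + ∫(1/(t - 5)) dt + ∫(-4/(t**2 + 4)) dt.
Step 4. Evaluate the standard form [assuming t > 5]: now log(t - 5) - log(t + 2) + ∫(5*t*sin(2*t)/4) dt + ∫(3*sin(t)**3*cos(t)) dt + ∫(-4/(t**2 + 4)) dt.
Step 5. Evaluate the standard form: now log(t - 5) - log(t + 2) - 2*atan(t/2) + ∫(5*t*sin(2*t)/4) dt + ∫(3*sin(t)**3*cos(t)) dt.
Step 6. Integrate ∫(5*t*sin(2*t)/4) dt by parts with u = t, dv = (5*sin(2*t)/4) dt, so v = -5*cos(2*t)/8: now -5*t*cos(2*t)/8 + log(t - 5) - log(t + 2) - 2*atan(t/2) + ∫(3*sin(t)**3*cos(t)) dt + ∫(5*cos(2*t)/8) dt.
Step 7. Evaluate the standard form: now -5*t*cos(2*t)/8 + log(t - 5) - log(t + 2) + 5*sin(2*t)/16 - 2*atan(t/2) + ∫(3*sin(t)**3*cos(t)) dt.
Step 8. Substitute u = sin(t), turning ∫(3*sin(t)**3*cos(t)) dt into ∫(3*u**3) du: now -5*t*cos(2*t)/8 + log(t - 5) - log(t + 2) + 5*sin(2*t)/16 - 2*atan(t/2) + ∫(3*u**3) du.
Step 9. Evaluate the standard form: now -5*t*cos(2*t)/8 + 3*u**4/4 + log(t - 5) - log(t + 2) + 5*sin(2*t)/16 - 2*atan(t/2).
Step 10. Substitute back u = sin(t): now -5*t*cos(2*t)/8 + log(t - 5) - log(t + 2) + 3*sin(t)**4/4 + 5*sin(2*t)/16 - 2*atan(t/2).
Answer: -5*t*cos(2*t)/8 + log(t - 5) - log(t + 2) + 3*sin(t)**4/4 + 5*sin(2*t)/16 - 2*atan(t/2).


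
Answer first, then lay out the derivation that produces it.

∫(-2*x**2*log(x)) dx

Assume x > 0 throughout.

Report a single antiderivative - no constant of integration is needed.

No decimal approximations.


The answer is -2*x**3*log(x)/3 + 2*x**3/9.
Step 1. Integrate ∫(-2*x**2*log(x)) dx by parts with u = log(x), dv = (-2*x**2) dx, so v = -2*x**3/3 [assuming x > 0]: now -2*x**3*log(x)/3 + ∫(2*x**2/3) dx.
Step 2. Evaluate the standard form: now -2*x**3*log(x)/3 + 2*x**3/9.
Answer: -2*x**3*log(x)/3 + 2*x**3/9.


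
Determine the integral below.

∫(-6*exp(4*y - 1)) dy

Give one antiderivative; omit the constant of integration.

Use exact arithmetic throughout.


Answer: -3*exp(4*y - 1)/2.


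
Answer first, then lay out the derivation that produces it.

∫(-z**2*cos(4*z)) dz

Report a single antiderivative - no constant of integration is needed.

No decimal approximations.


The answer is -z**2*sin(4*z)/4 - z*cos(4*z)/8 + sin(4*z)/32.
Step 1. Integrate ∫(-z**2*cos(4*z)) dz by parts with u = z**2, dv = (-cos(4*z)) dz, so v = -sin(4*z)/4: now -z**2*sin(4*z)/4 + ∫(z*sin(4*z)/2) dz.
Step 2. Integrate ∫(z*sin(4*z)/2) dz by parts with u = z, dv = (sin(4*z)/2) dz, so v = -cos(4*z)/8: now -z**2*sin(4*z)/4 - z*cos(4*z)/8 + ∫(cos(4*z)/8) dz.
Step 3. Evaluate the standard form: now -z**2*sin(4*z)/4 - z*cos(4*z)/8 + sin(4*z)/32.
Answer: -z**2*sin(4*z)/4 - z*cos(4*z)/8 + sin(4*z)/32.


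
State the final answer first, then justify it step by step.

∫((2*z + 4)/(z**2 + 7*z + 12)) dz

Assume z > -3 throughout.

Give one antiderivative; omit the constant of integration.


The answer is -2*log(z + 3) + 4*log(z + 4).
Step 1. Decompose ∫((2*z + 4)/(z**2 + 7*z + 12)) dz by partial fractions, (2*z + 4)/(z**2 + 7*z + 12) = 4/(z + 4) - 2/(z + 3): now ∫(-2/(z + 3)) dz + ∫(4/(z + 4)) dz.
Step 2. Evaluate the standard form [assuming z > -4]: now 4*log(z + 4) + ∫(-2/(z + 3)) dz.
Step 3. Evaluate the standard form [assuming z > -3]: now -2*log(z + 3) + 4*log(z + 4).
Answer: -2*log(z + 3) + 4*log(z + 4).


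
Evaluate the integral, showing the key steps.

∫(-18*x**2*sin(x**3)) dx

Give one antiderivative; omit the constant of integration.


Step 1. Substitute u = x**3, turning ∫(-18*x**2*sin(x**3)) dx into ∫(-6*sin(u)) du: now ∫(-6*sin(u)) du.
Step 2. Evaluate the standard form: now 6*cos(u).
Step 3. Substitute back u = x**3: now 6*cos(x**3).
Answer: 6*cos(x**3).


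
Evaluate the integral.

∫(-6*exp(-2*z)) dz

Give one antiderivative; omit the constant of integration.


Answer: 3*exp(-2*z).


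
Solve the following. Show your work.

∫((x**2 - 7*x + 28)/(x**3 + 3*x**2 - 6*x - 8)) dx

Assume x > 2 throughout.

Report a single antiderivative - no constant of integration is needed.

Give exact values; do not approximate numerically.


Step 1. Decompose ∫((x**2 - 7*x + 28)/(x**3 + 3*x**2 - 6*x - 8)) dx by partial fractions, (x**2 - 7*x + 28)/(x**3 + 3*x**2 - 6*x - 8) = 4/(x + 4) - 4/(x + 1) + 1/(x - 2): now ∫(1/(x - 2)) dx + ∫(-4/(x + 1)) dx + ∫(4/(x + 4)) dx.
Step 2. Evaluate the standard form [assuming x > -4]: now 4*log(x + 4) + ∫(1/(x - 2)) dx + ∫(-4/(x + 1)) dx.
Step 3. Evaluate the standard form [assuming x > -1]: now -4*log(x + 1) + 4*log(x + 4) + ∫(1/(x - 2)) dx.
Step 4. Evaluate the standard form [assuming x > 2]: now log(x - 2) - 4*log(x + 1) + 4*log(x + 4).
Answer: log(x - 2) - 4*log(x + 1) + 4*log(x + 4).


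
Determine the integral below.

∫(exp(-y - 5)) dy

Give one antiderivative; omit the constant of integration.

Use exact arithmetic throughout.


Answer: -exp(-y - 5).


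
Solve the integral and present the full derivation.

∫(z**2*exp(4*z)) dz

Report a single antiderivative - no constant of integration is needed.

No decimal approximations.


Step 1. Integrate ∫(z**2*exp(4*z)) dz by parts with u = z**2, dv = (exp(4*z)) dz, so v = exp(4*z)/4: now z**2*exp(4*z)/4 + ∫(-z*exp(4*z)/2) dz.
Step 2. Integrate ∫(-z*exp(4*z)/2) dz by parts with u = z, dv = (-exp(4*z)/2) dz, so v = -exp(4*z)/8: now z**2*exp(4*z)/4 - z*exp(4*z)/8 + ∫(exp(4*z)/8) dz.
Step 3. Evaluate the standard form: now z**2*exp(4*z)/4 - z*exp(4*z)/8 + exp(4*z)/32.
Answer: z**2*exp(4*z)/4 - z*exp(4*z)/8 + exp(4*z)/32.


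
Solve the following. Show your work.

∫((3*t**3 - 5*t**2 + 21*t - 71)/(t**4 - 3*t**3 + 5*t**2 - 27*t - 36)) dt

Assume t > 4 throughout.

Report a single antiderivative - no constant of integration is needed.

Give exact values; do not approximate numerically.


Step 1. Decompose ∫((3*t**3 - 5*t**2 + 21*t - 71)/(t**4 - 3*t**3 + 5*t**2 - 27*t - 36)) dt by partial fractions, (3*t**3 - 5*t**2 + 21*t - 71)/(t**4 - 3*t**3 + 5*t**2 - 27*t - 36) = 2/(t**2 + 9) + 2/(t + 1) + 1/(t - 4): now ∫(1/(t - 4)) dt + ∫(2/(t + 1)) dt + ∫(2/(t**2 + 9)) dt.
Step 2. Evaluate the standard form [assuming t > 4]: now log(t - 4) + ∫(2/(t + 1)) dt + ∫(2/(t**2 + 9)) dt.
Step 3. Evaluate the standard form [assuming t > -1]: now log(t - 4) + 2*log(t + 1) + ∫(2/(t**2 + 9)) dt.
Step 4. Evaluate the standard form: now log(t - 4) + 2*log(t + 1) + 2*atan(t/3)/3.
Answer: log(t - 4) + 2*log(t + 1) + 2*atan(t/3)/3.


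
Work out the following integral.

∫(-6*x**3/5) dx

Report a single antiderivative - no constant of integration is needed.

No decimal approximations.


Answer: -3*x**4/10.


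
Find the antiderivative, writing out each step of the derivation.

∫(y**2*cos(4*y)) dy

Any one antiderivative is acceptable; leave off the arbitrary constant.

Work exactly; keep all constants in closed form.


Step 1. Integrate ∫(y**2*cos(4*y)) dy by parts with u = y**2, dv = (cos(4*y)) dy, so v = sin(4*y)/4: now y**2*sin(4*y)/4 + ∫(-y*sin(4*y)/2) dy.
Step 2. Integrate ∫(-y*sin(4*y)/2) dy by parts with u = y, dv = (-sin(4*y)/2) dy, so v = cos(4*y)/8: now y**2*sin(4*y)/4 + y*cos(4*y)/8 + ∫(-cos(4*y)/8) dy.
Step 3. Evaluate the standard form: now y**2*sin(4*y)/4 + y*cos(4*y)/8 - sin(4*y)/32.
Answer: y**2*sin(4*y)/4 + y*cos(4*y)/8 - sin(4*y)/32.


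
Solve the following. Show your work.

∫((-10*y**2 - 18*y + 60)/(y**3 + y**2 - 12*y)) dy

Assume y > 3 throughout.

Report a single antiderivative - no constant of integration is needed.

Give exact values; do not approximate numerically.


Step 1. Decompose ∫((-10*y**2 - 18*y + 60)/(y**3 + y**2 - 12*y)) dy by partial fractions, (-10*y**2 - 18*y + 60)/(y**3 + y**2 - 12*y) = -1/(y + 4) - 4/(y - 3) - 5/y: now ∫(-5/y) dy + ∫(-4/(y - 3)) dy + ∫(-1/(y + 4)) dy.
Step 2. Evaluate the standard form [assuming y > -4]: now -log(y + 4) + ∫(-5/y) dy + ∫(-4/(y - 3)) dy.
Step 3. Evaluate the standard form [assuming y > 0]: now -5*log(y) - log(y + 4) + ∫(-4/(y - 3)) dy.
Step 4. Evaluate the standard form [assuming y > 3]: now -5*log(y) - 4*log(y - 3) - log(y + 4).
Answer: -5*log(y) - 4*log(y - 3) - log(y + 4).


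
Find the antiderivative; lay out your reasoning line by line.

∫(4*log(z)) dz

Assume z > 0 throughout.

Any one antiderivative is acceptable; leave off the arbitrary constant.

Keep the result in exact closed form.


Step 1. Integrate ∫(4*log(z)) dz by parts with u = log(z), dv = (4) dz, so v = 4*z [assuming z > 0]: now 4*z*log(z) + ∫(-4) dz.
Step 2. Evaluate the standard form: now 4*z*log(z) - 4*z.
Answer: 4*z*log(z) - 4*z.


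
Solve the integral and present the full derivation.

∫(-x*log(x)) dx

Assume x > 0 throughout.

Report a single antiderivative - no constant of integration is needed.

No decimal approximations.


Step 1. Integrate ∫(-x*log(x)) dx by parts with u = log(x), dv = (-x) dx, so v = -x**2/2 [assuming x > 0]: now -x**2*log(x)/2 + ∫(x/2) dx.
Step 2. Evaluate the standard form: now -x**2*log(x)/2 + x**2/4.
Answer: -x**2*log(x)/2 + x**2/4.


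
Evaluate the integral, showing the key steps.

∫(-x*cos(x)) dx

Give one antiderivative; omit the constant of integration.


Step 1. Integrate ∫(-x*cos(x)) dx by parts with u = x, dv = (-cos(x)) dx, so v = -sin(x): now -x*sin(x) + ∫(sin(x)) dx.
Step 2. Evaluate the standard form: now -x*sin(x) - cos(x).
Answer: -x*sin(x) - cos(x).


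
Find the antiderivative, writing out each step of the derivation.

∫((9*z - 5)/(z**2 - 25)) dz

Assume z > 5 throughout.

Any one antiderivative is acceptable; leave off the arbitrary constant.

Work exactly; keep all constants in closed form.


Step 1. Decompose ∫((9*z - 5)/(z**2 - 25)) dz by partial fractions, (9*z - 5)/(z**2 - 25) = 5/(z + 5) + 4/(z - 5): now ∫(4/(z - 5)) dz + ∫(5/(z + 5)) dz.
Step 2. Evaluate the standard form [assuming z > 5]: now 4*log(z - 5) + ∫(5/(z + 5)) dz.
Step 3. Evaluate the standard form [assuming z > -5]: now 4*log(z - 5) + 5*log(z + 5).
Answer: 4*log(z - 5) + 5*log(z + 5).


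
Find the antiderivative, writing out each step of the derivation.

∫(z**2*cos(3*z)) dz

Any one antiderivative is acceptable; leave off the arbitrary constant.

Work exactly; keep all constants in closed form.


Step 1. Integrate ∫(z**2*cos(3*z)) dz by parts with u = z**2, dv = (cos(3*z)) dz, so v = sin(3*z)/3: now z**2*sin(3*z)/3 + ∫(-2*z*sin(3*z)/3) dz.
Step 2. Integrate ∫(-2*z*sin(3*z)/3) dz by parts with u = z, dv = (-2*sin(3*z)/3) dz, so v = 2*cos(3*z)/9: now z**2*sin(3*z)/3 + 2*z*cos(3*z)/9 + ∫(-2*cos(3*z)/9) dz.
Step 3. Evaluate the standard form: now z**2*sin(3*z)/3 + 2*z*cos(3*z)/9 - 2*sin(3*z)/27.
Answer: z**2*sin(3*z)/3 + 2*z*cos(3*z)/9 - 2*sin(3*z)/27.


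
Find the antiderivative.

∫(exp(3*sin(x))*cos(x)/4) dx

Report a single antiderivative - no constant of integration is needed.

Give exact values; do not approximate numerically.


Answer: exp(3*sin(x))/12.


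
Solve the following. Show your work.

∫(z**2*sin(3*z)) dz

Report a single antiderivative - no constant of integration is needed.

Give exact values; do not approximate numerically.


Step 1. Integrate ∫(z**2*sin(3*z)) dz by parts with u = z**2, dv = (sin(3*z)) dz, so v = -cos(3*z)/3: now -z**2*cos(3*z)/3 + ∫(2*z*cos(3*z)/3) dz.
Step 2. Integrate ∫(2*z*cos(3*z)/3) dz by parts with u = z, dv = (2*cos(3*z)/3) dz, so v = 2*sin(3*z)/9: now -z**2*cos(3*z)/3 + 2*z*sin(3*z)/9 + ∫(-2*sin(3*z)/9) dz.
Step 3. Evaluate the standard form: now -z**2*cos(3*z)/3 + 2*z*sin(3*z)/9 + 2*cos(3*z)/27.
Answer: -z**2*cos(3*z)/3 + 2*z*sin(3*z)/9 + 2*cos(3*z)/27.


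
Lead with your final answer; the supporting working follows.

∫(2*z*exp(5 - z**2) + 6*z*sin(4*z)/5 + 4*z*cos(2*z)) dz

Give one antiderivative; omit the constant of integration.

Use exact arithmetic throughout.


The answer is 2*z*sin(2*z) - 3*z*cos(4*z)/10 - exp(5 - z**2) + 3*sin(4*z)/40 + cos(2*z).
Step 1. Rewrite: now ∫(2*z*exp(5 - z**2)) dz + ∫(6*z*sin(4*z)/5) dz + ∫(4*z*cos(2*z)) dz.
Step 2. Substitute u = z**2 - 5, turning ∫(2*z*exp(5 - z**2)) dz into ∫(exp(-u)) du: now ∫(6*z*sin(4*z)/5) dz + ∫(4*z*cos(2*z)) dz + ∫(exp(-u)) du.
Step 3. Evaluate the standard form: now ∫(6*z*sin(4*z)/5) dz + ∫(4*z*cos(2*z)) dz - exp(-u).
Step 4. Substitute back u = z**2 - 5: now -exp(5 - z**2) + ∫(6*z*sin(4*z)/5) dz + ∫(4*z*cos(2*z)) dz.
Step 5. Integrate ∫(4*z*cos(2*z)) dz by parts with u = z, dv = (4*cos(2*z)) dz, so v = 2*sin(2*z): now 2*z*sin(2*z) - exp(5 - z**2) + ∫(6*z*sin(4*z)/5) dz + ∫(-2*sin(2*z)) dz.
Step 6. Evaluate the standard form: now 2*z*sin(2*z) - exp(5 - z**2) + cos(2*z) + ∫(6*z*sin(4*z)/5) dz.
Step 7. Integrate ∫(6*z*sin(4*z)/5) dz by parts with u = z, dv = (6*sin(4*z)/5) dz, so v = -3*cos(4*z)/10: now 2*z*sin(2*z) - 3*z*cos(4*z)/10 - exp(5 - z**2) + cos(2*z) + ∫(3*cos(4*z)/10) dz.
Step 8. Evaluate the standard form: now 2*z*sin(2*z) - 3*z*cos(4*z)/10 - exp(5 - z**2) + 3*sin(4*z)/40 + cos(2*z).
Answer: 2*z*sin(2*z) - 3*z*cos(4*z)/10 - exp(5 - z**2) + 3*sin(4*z)/40 + cos(2*z).


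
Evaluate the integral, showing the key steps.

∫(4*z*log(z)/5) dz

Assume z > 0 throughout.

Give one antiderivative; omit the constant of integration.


Step 1. Integrate ∫(4*z*log(z)/5) dz by parts with u = log(z), dv = (4*z/5) dz, so v = 2*z**2/5 [assuming z > 0]: now 2*z**2*log(z)/5 + ∫(-2*z/5) dz.
Step 2. Evaluate the standard form: now 2*z**2*log(z)/5 - z**2/5.
Answer: 2*z**2*log(z)/5 - z**2/5.


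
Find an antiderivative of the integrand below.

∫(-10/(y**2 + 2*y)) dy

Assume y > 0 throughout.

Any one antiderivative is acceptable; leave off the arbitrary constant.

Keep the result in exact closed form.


Answer: -5*log(y) + 5*log(y + 2).


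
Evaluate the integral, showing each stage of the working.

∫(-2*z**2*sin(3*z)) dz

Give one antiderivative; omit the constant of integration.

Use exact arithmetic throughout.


Step 1. Integrate ∫(-2*z**2*sin(3*z)) dz by parts with u = z**2, dv = (-2*sin(3*z)) dz, so v = 2*cos(3*z)/3: now 2*z**2*cos(3*z)/3 + ∫(-4*z*cos(3*z)/3) dz.
Step 2. Integrate ∫(-4*z*cos(3*z)/3) dz by parts with u = z, dv = (-4*cos(3*z)/3) dz, so v = -4*sin(3*z)/9: now 2*z**2*cos(3*z)/3 - 4*z*sin(3*z)/9 + ∫(4*sin(3*z)/9) dz.
Step 3. Evaluate the standard form: now 2*z**2*cos(3*z)/3 - 4*z*sin(3*z)/9 - 4*cos(3*z)/27.
Answer: 2*z**2*cos(3*z)/3 - 4*z*sin(3*z)/9 - 4*cos(3*z)/27.


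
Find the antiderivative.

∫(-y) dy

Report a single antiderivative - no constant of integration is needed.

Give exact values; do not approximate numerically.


Answer: -y**2/2.


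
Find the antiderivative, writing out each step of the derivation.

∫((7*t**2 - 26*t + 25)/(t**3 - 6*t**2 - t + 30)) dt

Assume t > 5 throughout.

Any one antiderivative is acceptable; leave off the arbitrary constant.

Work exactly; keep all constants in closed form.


Step 1. Decompose ∫((7*t**2 - 26*t + 25)/(t**3 - 6*t**2 - t + 30)) dt by partial fractions, (7*t**2 - 26*t + 25)/(t**3 - 6*t**2 - t + 30) = 3/(t + 2) - 1/(t - 3) + 5/(t - 5): now ∫(5/(t - 5)) dt + ∫(-1/(t - 3)) dt + ∫(3/(t + 2)) dt.
Step 2. Evaluate the standard form [assuming t > 5]: now 5*log(t - 5) + ∫(-1/(t - 3)) dt + ∫(3/(t + 2)) dt.
Step 3. Evaluate the standard form [assuming t > -2]: now 5*log(t - 5) + 3*log(t + 2) + ∫(-1/(t - 3)) dt.
Step 4. Evaluate the standard form [assuming t > 3]: now 5*log(t - 5) - log(t - 3) + 3*log(t + 2).
Answer: 5*log(t - 5) - log(t - 3) + 3*log(t + 2).


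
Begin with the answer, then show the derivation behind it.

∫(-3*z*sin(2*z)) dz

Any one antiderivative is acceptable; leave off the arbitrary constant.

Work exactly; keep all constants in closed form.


The answer is 3*z*cos(2*z)/2 - 3*sin(2*z)/4.
Step 1. Integrate ∫(-3*z*sin(2*z)) dz by parts with u = z, dv = (-3*sin(2*z)) dz, so v = 3*cos(2*z)/2: now 3*z*cos(2*z)/2 + ∫(-3*cos(2*z)/2) dz.
Step 2. Evaluate the standard form: now 3*z*cos(2*z)/2 - 3*sin(2*z)/4.
Answer: 3*z*cos(2*z)/2 - 3*sin(2*z)/4.


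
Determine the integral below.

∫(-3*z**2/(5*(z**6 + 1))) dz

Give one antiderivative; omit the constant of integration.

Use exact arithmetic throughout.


Answer: -atan(z**3)/5.


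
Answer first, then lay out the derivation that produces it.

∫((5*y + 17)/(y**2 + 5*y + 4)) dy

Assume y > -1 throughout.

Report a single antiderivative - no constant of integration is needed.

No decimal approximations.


The answer is 4*log(y + 1) + log(y + 4).
Step 1. Decompose ∫((5*y + 17)/(y**2 + 5*y + 4)) dy by partial fractions, (5*y + 17)/(y**2 + 5*y + 4) = 1/(y + 4) + 4/(y + 1): now ∫(4/(y + 1)) dy + ∫(1/(y + 4)) dy.
Step 2. Evaluate the standard form [assuming y > -4]: now log(y + 4) + ∫(4/(y + 1)) dy.
Step 3. Evaluate the standard form [assuming y > -1]: now 4*log(y + 1) + log(y + 4).
Answer: 4*log(y + 1) + log(y + 4).


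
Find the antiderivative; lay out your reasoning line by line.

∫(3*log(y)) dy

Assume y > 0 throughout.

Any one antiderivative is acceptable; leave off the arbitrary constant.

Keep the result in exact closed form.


Step 1. Integrate ∫(3*log(y)) dy by parts with u = log(y), dv = (3) dy, so v = 3*y [assuming y > 0]: now 3*y*log(y) + ∫(-3) dy.
Step 2. Evaluate the standard form: now 3*y*log(y) - 3*y.
Answer: 3*y*log(y) - 3*y.


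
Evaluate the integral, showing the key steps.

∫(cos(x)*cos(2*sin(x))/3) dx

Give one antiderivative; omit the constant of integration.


Step 1. Substitute u = sin(x), turning ∫(cos(x)*cos(2*sin(x))/3) dx into ∫(cos(2*u)/3) du: now ∫(cos(2*u)/3) du.
Step 2. Evaluate the standard form: now sin(2*u)/6.
Step 3. Substitute back u = sin(x): now sin(2*sin(x))/6.
Answer: sin(2*sin(x))/6.


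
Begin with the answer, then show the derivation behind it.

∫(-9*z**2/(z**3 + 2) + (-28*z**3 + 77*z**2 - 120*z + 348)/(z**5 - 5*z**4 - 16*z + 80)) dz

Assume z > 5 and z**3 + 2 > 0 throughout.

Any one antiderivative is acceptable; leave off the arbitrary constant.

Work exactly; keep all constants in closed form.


The answer is -3*log(z - 5) - 2*log(z - 2) + 5*log(z + 2) - 3*log(z**3 + 2) + atan(z/2)/2.
Step 1. Rewrite: now ∫(-9*z**2/(z**3 + 2)) dz + ∫((-28*z**3 + 77*z**2 - 120*z + 348)/(z**5 - 5*z**4 - 16*z + 80)) dz.
Step 2. Substitute u = z**3 + 2, turning ∫(-9*z**2/(z**3 + 2)) dz into ∫(-3/u) du: now ∫(-3/u) du + ∫((-28*z**3 + 77*z**2 - 120*z + 348)/(z**5 - 5*z**4 - 16*z + 80)) dz.
Step 3. Evaluate the standard form [assuming u > 0]: now -3*log(u) + ∫((-28*z**3 + 77*z**2 - 120*z + 348)/(z**5 - 5*z**4 - 16*z + 80)) dz.
Step 4. Substitute back u = z**3 + 2: now -3*log(z**3 + 2) + ∫((-28*z**3 + 77*z**2 - 120*z + 348)/(z**5 - 5*z**4 - 16*z + 80)) dz.
Step 5. Decompose ∫((-28*z**3 + 77*z**2 - 120*z + 348)/(z**5 - 5*z**4 - 16*z + 80)) dz by partial fractions, (-28*z**3 + 77*z**2 - 120*z + 348)/(z**5 - 5*z**4 - 16*z + 80) = 1/(z**2 + 4) + 5/(z + 2) - 2/(z - 2) - 3/(z - 5): now -3*log(z**3 + 2) + ∫(-3/(z - 5)) dz + ∫(-2/(z - 2)) dz + ∫(5/(z + 2)) dz + ∫(1/(z**2 + 4)) dz.
Step 6. Evaluate the standard form [assuming z > 5]: now -3*log(z - 5) - 3*log(z**3 + 2) + ∫(-2/(z - 2)) dz + ∫(5/(z + 2)) dz + ∫(1/(z**2 + 4)) dz.
Step 7. Evaluate the standard form [assuming z > 2]: now -3*log(z - 5) - 2*log(z - 2) - 3*log(z**3 + 2) + ∫(5/(z + 2)) dz + ∫(1/(z**2 + 4)) dz.
Step 8. Evaluate the standard form [assuming z > -2]: now -3*log(z - 5) - 2*log(z - 2) + 5*log(z + 2) - 3*log(z**3 + 2) + ∫(1/(z**2 + 4)) dz.
Step 9. Evaluate the standard form: now -3*log(z - 5) - 2*log(z - 2) + 5*log(z + 2) - 3*log(z**3 + 2) + atan(z/2)/2.
Answer: -3*log(z - 5) - 2*log(z - 2) + 5*log(z + 2) - 3*log(z**3 + 2) + atan(z/2)/2.


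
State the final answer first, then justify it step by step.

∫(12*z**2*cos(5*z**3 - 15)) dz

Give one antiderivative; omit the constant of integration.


The answer is 4*sin(5*z**3 - 15)/5.
Step 1. Substitute u = z**3 - 3, turning ∫(12*z**2*cos(5*z**3 - 15)) dz into ∫(4*cos(5*u)) du: now ∫(4*cos(5*u)) du.
Step 2. Evaluate the standard form: now 4*sin(5*u)/5.
Step 3. Substitute back u = z**3 - 3: now 4*sin(5*z**3 - 15)/5.
Answer: 4*sin(5*z**3 - 15)/5.


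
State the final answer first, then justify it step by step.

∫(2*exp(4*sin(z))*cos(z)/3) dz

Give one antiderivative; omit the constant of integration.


The answer is exp(4*sin(z))/6.
Step 1. Substitute u = sin(z), turning ∫(2*exp(4*sin(z))*cos(z)/3) dz into ∫(2*exp(4*u)/3) du: now ∫(2*exp(4*u)/3) du.
Step 2. Evaluate the standard form: now exp(4*u)/6.
Step 3. Substitute back u = sin(z): now exp(4*sin(z))/6.
Answer: exp(4*sin(z))/6.


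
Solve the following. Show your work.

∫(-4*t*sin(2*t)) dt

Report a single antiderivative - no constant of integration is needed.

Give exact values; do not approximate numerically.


Step 1. Integrate ∫(-4*t*sin(2*t)) dt by parts with u = t, dv = (-4*sin(2*t)) dt, so v = 2*cos(2*t): now 2*t*cos(2*t) + ∫(-2*cos(2*t)) dt.
Step 2. Evaluate the standard form: now 2*t*cos(2*t) - sin(2*t).
Answer: 2*t*cos(2*t) - sin(2*t).


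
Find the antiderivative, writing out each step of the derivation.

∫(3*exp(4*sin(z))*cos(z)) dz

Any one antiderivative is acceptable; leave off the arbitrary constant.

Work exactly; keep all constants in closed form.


Step 1. Substitute u = sin(z), turning ∫(3*exp(4*sin(z))*cos(z)) dz into ∫(3*exp(4*u)) du: now ∫(3*exp(4*u)) du.
Step 2. Evaluate the standard form: now 3*exp(4*u)/4.
Step 3. Substitute back u = sin(z): now 3*exp(4*sin(z))/4.
Answer: 3*exp(4*sin(z))/4.


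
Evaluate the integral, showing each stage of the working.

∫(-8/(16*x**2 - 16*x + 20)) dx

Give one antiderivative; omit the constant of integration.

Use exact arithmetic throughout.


Step 1. Substitute u = 2 - 4*x, turning ∫(-8/(16*x**2 - 16*x + 20)) dx into ∫(2/(u**2 + 16)) du: now ∫(2/(u**2 + 16)) du.
Step 2. Evaluate the standard form: now atan(u/4)/2.
Step 3. Substitute back u = 2 - 4*x: now -atan(x - 1/2)/2.
Answer: -atan(x - 1/2)/2.


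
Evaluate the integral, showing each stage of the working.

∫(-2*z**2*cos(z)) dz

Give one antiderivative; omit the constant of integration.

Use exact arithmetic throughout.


Step 1. Integrate ∫(-2*z**2*cos(z)) dz by parts with u = z**2, dv = (-2*cos(z)) dz, so v = -2*sin(z): now -2*z**2*sin(z) + ∫(4*z*sin(z)) dz.
Step 2. Integrate ∫(4*z*sin(z)) dz by parts with u = z, dv = (4*sin(z)) dz, so v = -4*cos(z): now -2*z**2*sin(z) - 4*z*cos(z) + ∫(4*cos(z)) dz.
Step 3. Evaluate the standard form: now -2*z**2*sin(z) - 4*z*cos(z) + 4*sin(z).
Answer: -2*z**2*sin(z) - 4*z*cos(z) + 4*sin(z).


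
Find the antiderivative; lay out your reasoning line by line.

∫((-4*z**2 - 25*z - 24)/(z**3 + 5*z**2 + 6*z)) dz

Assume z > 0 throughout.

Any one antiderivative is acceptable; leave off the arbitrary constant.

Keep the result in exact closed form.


Step 1. Decompose ∫((-4*z**2 - 25*z - 24)/(z**3 + 5*z**2 + 6*z)) dz by partial fractions, (-4*z**2 - 25*z - 24)/(z**3 + 5*z**2 + 6*z) = 5/(z + 3) - 5/(z + 2) - 4/z: now ∫(-4/z) dz + ∫(-5/(z + 2)) dz + ∫(5/(z + 3)) dz.
Step 2. Evaluate the standard form [assuming z > -2]: now -5*log(z + 2) + ∫(-4/z) dz + ∫(5/(z + 3)) dz.
Step 3. Evaluate the standard form [assuming z > 0]: now -4*log(z) - 5*log(z + 2) + ∫(5/(z + 3)) dz.
Step 4. Evaluate the standard form [assuming z > -3]: now -4*log(z) - 5*log(z + 2) + 5*log(z + 3).
Answer: -4*log(z) - 5*log(z + 2) + 5*log(z + 3).


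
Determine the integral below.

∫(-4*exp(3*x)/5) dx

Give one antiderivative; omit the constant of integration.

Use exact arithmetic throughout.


Answer: -4*exp(3*x)/15.


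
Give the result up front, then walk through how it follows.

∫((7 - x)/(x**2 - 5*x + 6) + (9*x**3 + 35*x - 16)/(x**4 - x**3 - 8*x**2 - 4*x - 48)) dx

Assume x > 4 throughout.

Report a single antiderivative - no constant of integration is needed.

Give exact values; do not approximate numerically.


The answer is 5*log(x - 4) + 4*log(x - 3) - 5*log(x - 2) + 4*log(x + 3) + atan(x/2)/2.
Step 1. Rewrite: now ∫((7 - x)/(x**2 - 5*x + 6)) dx + ∫((9*x**3 + 35*x - 16)/(x**4 - x**3 - 8*x**2 - 4*x - 48)) dx.
Step 2. Decompose ∫((9*x**3 + 35*x - 16)/(x**4 - x**3 - 8*x**2 - 4*x - 48)) dx by partial fractions, (9*x**3 + 35*x - 16)/(x**4 - x**3 - 8*x**2 - 4*x - 48) = 1/(x**2 + 4) + 4/(x + 3) + 5/(x - 4): now ∫((7 - x)/(x**2 - 5*x + 6)) dx + ∫(5/(x - 4)) dx + ∫(4/(x + 3)) dx + ∫(1/(x**2 + 4)) dx.
Step 3. Evaluate the standard form [assuming x > 4]: now 5*log(x - 4) + ∫((7 - x)/(x**2 - 5*x + 6)) dx + ∫(4/(x + 3)) dx + ∫(1/(x**2 + 4)) dx.
Step 4. Evaluate the standard form [assuming x > -3]: now 5*log(x - 4) + 4*log(x + 3) + ∫((7 - x)/(x**2 - 5*x + 6)) dx + ∫(1/(x**2 + 4)) dx.
Step 5. Evaluate the standard form: now 5*log(x - 4) + 4*log(x + 3) + atan(x/2)/2 + ∫((7 - x)/(x**2 - 5*x + 6)) dx.
Step 6. Decompose ∫((7 - x)/(x**2 - 5*x + 6)) dx by partial fractions, (7 - x)/(x**2 - 5*x + 6) = -5/(x - 2) + 4/(x - 3): now 5*log(x - 4) + 4*log(x + 3) + atan(x/2)/2 + ∫(4/(x - 3)) dx + ∫(-5/(x - 2)) dx.
Step 7. Evaluate the standard form [assuming x > 2]: now 5*log(x - 4) - 5*log(x - 2) + 4*log(x + 3) + atan(x/2)/2 + ∫(4/(x - 3)) dx.
Step 8. Evaluate the standard form [assuming x > 3]: now 5*log(x - 4) + 4*log(x - 3) - 5*log(x - 2) + 4*log(x + 3) + atan(x/2)/2.
Answer: 5*log(x - 4) + 4*log(x - 3) - 5*log(x - 2) + 4*log(x + 3) + atan(x/2)/2.


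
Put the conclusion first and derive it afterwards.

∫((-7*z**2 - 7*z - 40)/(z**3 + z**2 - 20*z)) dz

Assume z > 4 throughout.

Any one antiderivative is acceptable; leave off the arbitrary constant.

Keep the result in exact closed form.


The answer is 2*log(z) - 5*log(z - 4) - 4*log(z + 5).
Step 1. Decompose ∫((-7*z**2 - 7*z - 40)/(z**3 + z**2 - 20*z)) dz by partial fractions, (-7*z**2 - 7*z - 40)/(z**3 + z**2 - 20*z) = -4/(z + 5) - 5/(z - 4) + 2/z: now ∫(2/z) dz + ∫(-5/(z - 4)) dz + ∫(-4/(z + 5)) dz.
Step 2. Evaluate the standard form [assuming z > -5]: now -4*log(z + 5) + ∫(2/z) dz + ∫(-5/(z - 4)) dz.
Step 3. Evaluate the standard form [assuming z > 0]: now 2*log(z) - 4*log(z + 5) + ∫(-5/(z - 4)) dz.
Step 4. Evaluate the standard form [assuming z > 4]: now 2*log(z) - 5*log(z - 4) - 4*log(z + 5).
Answer: 2*log(z) - 5*log(z - 4) - 4*log(z + 5).


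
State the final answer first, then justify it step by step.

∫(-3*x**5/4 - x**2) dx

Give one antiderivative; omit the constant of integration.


The answer is -x**6/8 - x**3/3.
Step 1. Rewrite: now ∫(-x**2) dx + ∫(-3*x**5/4) dx.
Step 2. Evaluate the standard form: now -x**3/3 + ∫(-3*x**5/4) dx.
Step 3. Evaluate the standard form: now -x**6/8 - x**3/3.
Answer: -x**6/8 - x**3/3.


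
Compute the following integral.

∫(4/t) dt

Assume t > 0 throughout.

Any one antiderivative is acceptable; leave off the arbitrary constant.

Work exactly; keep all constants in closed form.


Answer: 4*log(t).


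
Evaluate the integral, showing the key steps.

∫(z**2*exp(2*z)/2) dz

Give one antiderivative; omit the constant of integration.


Step 1. Integrate ∫(z**2*exp(2*z)/2) dz by parts with u = z**2, dv = (exp(2*z)/2) dz, so v = exp(2*z)/4: now z**2*exp(2*z)/4 + ∫(-z*exp(2*z)/2) dz.
Step 2. Integrate ∫(-z*exp(2*z)/2) dz by parts with u = z, dv = (-exp(2*z)/2) dz, so v = -exp(2*z)/4: now z**2*exp(2*z)/4 - z*exp(2*z)/4 + ∫(exp(2*z)/4) dz.
Step 3. Evaluate the standard form: now z**2*exp(2*z)/4 - z*exp(2*z)/4 + exp(2*z)/8.
Answer: z**2*exp(2*z)/4 - z*exp(2*z)/4 + exp(2*z)/8.


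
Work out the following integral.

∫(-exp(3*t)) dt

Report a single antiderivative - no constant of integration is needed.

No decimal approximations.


Answer: -exp(3*t)/3.


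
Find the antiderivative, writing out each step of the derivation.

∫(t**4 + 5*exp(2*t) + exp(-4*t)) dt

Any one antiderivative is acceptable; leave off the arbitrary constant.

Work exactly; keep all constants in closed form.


Step 1. Rewrite: now ∫(t**4) dt + ∫(exp(-4*t)) dt + ∫(5*exp(2*t)) dt.
Step 2. Evaluate the standard form: now 5*exp(2*t)/2 + ∫(t**4) dt + ∫(exp(-4*t)) dt.
Step 3. Evaluate the standard form: now 5*exp(2*t)/2 + ∫(t**4) dt - exp(-4*t)/4.
Step 4. Evaluate the standard form: now t**5/5 + 5*exp(2*t)/2 - exp(-4*t)/4.
Answer: t**5/5 + 5*exp(2*t)/2 - exp(-4*t)/4.


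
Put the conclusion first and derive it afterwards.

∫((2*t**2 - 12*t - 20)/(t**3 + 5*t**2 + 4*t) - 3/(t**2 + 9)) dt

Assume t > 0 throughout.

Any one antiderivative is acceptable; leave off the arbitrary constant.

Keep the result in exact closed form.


The answer is -5*log(t) + 2*log(t + 1) + 5*log(t + 4) - atan(t/3).
Step 1. Rewrite: now ∫((2*t**2 - 12*t - 20)/(t**3 + 5*t**2 + 4*t)) dt + ∫(-3/(t**2 + 9)) dt.
Step 2. Decompose ∫((2*t**2 - 12*t - 20)/(t**3 + 5*t**2 + 4*t)) dt by partial fractions, (2*t**2 - 12*t - 20)/(t**3 + 5*t**2 + 4*t) = 5/(t + 4) + 2/(t + 1) - 5/t: now ∫(-5/t) dt + ∫(2/(t + 1)) dt + ∫(5/(t + 4)) dt + ∫(-3/(t**2 + 9)) dt.
Step 3. Evaluate the standard form [assuming t > 0]: now -5*log(t) + ∫(2/(t + 1)) dt + ∫(5/(t + 4)) dt + ∫(-3/(t**2 + 9)) dt.
Step 4. Evaluate the standard form [assuming t > -4]: now -5*log(t) + 5*log(t + 4) + ∫(2/(t + 1)) dt + ∫(-3/(t**2 + 9)) dt.
Step 5. Evaluate the standard form [assuming t > -1]: now -5*log(t) + 2*log(t + 1) + 5*log(t + 4) + ∫(-3/(t**2 + 9)) dt.
Step 6. Evaluate the standard form: now -5*log(t) + 2*log(t + 1) + 5*log(t + 4) - atan(t/3).
Answer: -5*log(t) + 2*log(t + 1) + 5*log(t + 4) - atan(t/3).


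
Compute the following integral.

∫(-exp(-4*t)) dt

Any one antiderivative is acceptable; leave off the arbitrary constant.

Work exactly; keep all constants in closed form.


Answer: exp(-4*t)/4.


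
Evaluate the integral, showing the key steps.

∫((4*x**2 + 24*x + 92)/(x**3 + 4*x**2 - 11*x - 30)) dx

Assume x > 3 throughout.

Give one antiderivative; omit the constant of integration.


Step 1. Decompose ∫((4*x**2 + 24*x + 92)/(x**3 + 4*x**2 - 11*x - 30)) dx by partial fractions, (4*x**2 + 24*x + 92)/(x**3 + 4*x**2 - 11*x - 30) = 3/(x + 5) - 4/(x + 2) + 5/(x - 3): now ∫(5/(x - 3)) dx + ∫(-4/(x + 2)) dx + ∫(3/(x + 5)) dx.
Step 2. Evaluate the standard form [assuming x > -5]: now 3*log(x + 5) + ∫(5/(x - 3)) dx + ∫(-4/(x + 2)) dx.
Step 3. Evaluate the standard form [assuming x > -2]: now -4*log(x + 2) + 3*log(x + 5) + ∫(5/(x - 3)) dx.
Step 4. Evaluate the standard form [assuming x > 3]: now 5*log(x - 3) - 4*log(x + 2) + 3*log(x + 5).
Answer: 5*log(x - 3) - 4*log(x + 2) + 3*log(x + 5).


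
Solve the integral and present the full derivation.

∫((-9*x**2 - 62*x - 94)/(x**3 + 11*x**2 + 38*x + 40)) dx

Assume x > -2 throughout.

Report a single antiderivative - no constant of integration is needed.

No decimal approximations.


Step 1. Decompose ∫((-9*x**2 - 62*x - 94)/(x**3 + 11*x**2 + 38*x + 40)) dx by partial fractions, (-9*x**2 - 62*x - 94)/(x**3 + 11*x**2 + 38*x + 40) = -3/(x + 5) - 5/(x + 4) - 1/(x + 2): now ∫(-1/(x + 2)) dx + ∫(-5/(x + 4)) dx + ∫(-3/(x + 5)) dx.
Step 2. Evaluate the standard form [assuming x > -5]: now -3*log(x + 5) + ∫(-1/(x + 2)) dx + ∫(-5/(x + 4)) dx.
Step 3. Evaluate the standard form [assuming x > -2]: now -log(x + 2) - 3*log(x + 5) + ∫(-5/(x + 4)) dx.
Step 4. Evaluate the standard form [assuming x > -4]: now -log(x + 2) - 5*log(x + 4) - 3*log(x + 5).
Answer: -log(x + 2) - 5*log(x + 4) - 3*log(x + 5).


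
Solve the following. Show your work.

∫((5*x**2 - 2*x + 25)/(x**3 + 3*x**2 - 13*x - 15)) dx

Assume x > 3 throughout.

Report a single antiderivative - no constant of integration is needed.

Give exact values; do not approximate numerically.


Step 1. Decompose ∫((5*x**2 - 2*x + 25)/(x**3 + 3*x**2 - 13*x - 15)) dx by partial fractions, (5*x**2 - 2*x + 25)/(x**3 + 3*x**2 - 13*x - 15) = 5/(x + 5) - 2/(x + 1) + 2/(x - 3): now ∫(2/(x - 3)) dx + ∫(-2/(x + 1)) dx + ∫(5/(x + 5)) dx.
Step 2. Evaluate the standard form [assuming x > -1]: now -2*log(x + 1) + ∫(2/(x - 3)) dx + ∫(5/(x + 5)) dx.
Step 3. Evaluate the standard form [assuming x > 3]: now 2*log(x - 3) - 2*log(x + 1) + ∫(5/(x + 5)) dx.
Step 4. Evaluate the standard form [assuming x > -5]: now 2*log(x - 3) - 2*log(x + 1) + 5*log(x + 5).
Answer: 2*log(x - 3) - 2*log(x + 1) + 5*log(x + 5).


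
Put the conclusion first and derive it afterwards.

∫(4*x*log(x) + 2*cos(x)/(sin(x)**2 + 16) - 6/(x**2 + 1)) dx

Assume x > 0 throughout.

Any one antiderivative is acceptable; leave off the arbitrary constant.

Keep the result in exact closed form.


The answer is 2*x**2*log(x) - x**2 - 6*atan(x) + atan(sin(x)/4)/2.
Step 1. Rewrite: now ∫(4*x*log(x)) dx + ∫(2*cos(x)/(sin(x)**2 + 16)) dx + ∫(-6/(x**2 + 1)) dx.
Step 2. Substitute u = sin(x), turning ∫(2*cos(x)/(sin(x)**2 + 16)) dx into ∫(2/(u**2 + 16)) du: now ∫(4*x*log(x)) dx + ∫(2/(u**2 + 16)) du + ∫(-6/(x**2 + 1)) dx.
Step 3. Evaluate the standard form: now atan(u/4)/2 + ∫(4*x*log(x)) dx + ∫(-6/(x**2 + 1)) dx.
Step 4. Substitute back u = sin(x): now atan(sin(x)/4)/2 + ∫(4*x*log(x)) dx + ∫(-6/(x**2 + 1)) dx.
Step 5. Integrate ∫(4*x*log(x)) dx by parts with u = log(x), dv = (4*x) dx, so v = 2*x**2 [assuming x > 0]: now 2*x**2*log(x) + atan(sin(x)/4)/2 + ∫(-2*x) dx + ∫(-6/(x**2 + 1)) dx.
Step 6. Evaluate the standard form: now 2*x**2*log(x) - x**2 + atan(sin(x)/4)/2 + ∫(-6/(x**2 + 1)) dx.
Step 7. Evaluate the standard form: now 2*x**2*log(x) - x**2 - 6*atan(x) + atan(sin(x)/4)/2.
Answer: 2*x**2*log(x) - x**2 - 6*atan(x) + atan(sin(x)/4)/2.


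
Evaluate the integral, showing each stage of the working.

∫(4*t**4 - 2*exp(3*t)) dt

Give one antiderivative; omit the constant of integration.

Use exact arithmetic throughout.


Step 1. Rewrite: now ∫(4*t**4) dt + ∫(-2*exp(3*t)) dt.
Step 2. Evaluate the standard form: now -2*exp(3*t)/3 + ∫(4*t**4) dt.
Step 3. Evaluate the standard form: now 4*t**5/5 - 2*exp(3*t)/3.
Answer: 4*t**5/5 - 2*exp(3*t)/3.


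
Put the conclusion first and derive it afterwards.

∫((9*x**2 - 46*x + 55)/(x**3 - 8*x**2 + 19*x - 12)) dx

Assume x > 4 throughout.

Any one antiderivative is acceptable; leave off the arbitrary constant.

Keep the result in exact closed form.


The answer is 5*log(x - 4) + log(x - 3) + 3*log(x - 1).
Step 1. Decompose ∫((9*x**2 - 46*x + 55)/(x**3 - 8*x**2 + 19*x - 12)) dx by partial fractions, (9*x**2 - 46*x + 55)/(x**3 - 8*x**2 + 19*x - 12) = 3/(x - 1) + 1/(x - 3) + 5/(x - 4): now ∫(5/(x - 4)) dx + ∫(1/(x - 3)) dx + ∫(3/(x - 1)) dx.
Step 2. Evaluate the standard form [assuming x > 1]: now 3*log(x - 1) + ∫(5/(x - 4)) dx + ∫(1/(x - 3)) dx.
Step 3. Evaluate the standard form [assuming x > 3]: now log(x - 3) + 3*log(x - 1) + ∫(5/(x - 4)) dx.
Step 4. Evaluate the standard form [assuming x > 4]: now 5*log(x - 4) + log(x - 3) + 3*log(x - 1).
Answer: 5*log(x - 4) + log(x - 3) + 3*log(x - 1).
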